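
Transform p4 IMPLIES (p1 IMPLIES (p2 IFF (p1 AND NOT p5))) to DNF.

NOT p4 OR NOT p1 OR (NOT p2 AND p5) OR (p1 AND NOT p5 AND p2)

p4 IMPLIES (p1 IMPLIES (p2 IFF (p1 AND NOT p5)))
≡ NOT p4 OR (p1 IMPLIES (p2 IFF (p1 AND NOT p5)))   [eliminate IMPLIES]
≡ NOT p4 OR NOT p1 OR (p2 IFF (p1 AND NOT p5))   [eliminate IMPLIES]
≡ NOT p4 OR NOT p1 OR ((p2 IMPLIES (p1 AND NOT p5)) AND ((p1 AND NOT p5) IMPLIES p2))   [eliminate IFF]
≡ NOT p4 OR NOT p1 OR ((NOT p2 OR (p1 AND NOT p5)) AND ((p1 AND NOT p5) IMPLIES p2))   [eliminate IMPLIES]
≡ NOT p4 OR NOT p1 OR ((NOT p2 OR (p1 AND NOT p5)) AND (NOT (p1 AND NOT p5) OR p2))   [eliminate IMPLIES]
≡ NOT p4 OR NOT p1 OR ((NOT p2 OR (p1 AND NOT p5)) AND (NOT p1 OR NOT NOT p5 OR p2))   [De Morgan]
≡ NOT p4 OR NOT p1 OR ((NOT p2 OR (p1 AND NOT p5)) AND (NOT p1 OR p5 OR p2))   [double negation]
≡ NOT p4 OR NOT p1 OR (NOT p2 AND NOT p1) OR (NOT p2 AND p5) OR (NOT p2 AND p2) OR (p1 AND NOT p5 AND NOT p1) OR (p1 AND NOT p5 AND p5) OR (p1 AND NOT p5 AND p2)   [distribute AND over OR]
≡ NOT p4 OR NOT p1 OR (NOT p2 AND p5) OR (p1 AND NOT p5 AND p2)   [simplify]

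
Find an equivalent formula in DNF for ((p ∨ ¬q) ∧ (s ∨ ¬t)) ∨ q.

((p ∨ ¬q) ∧ (s ∨ ¬t)) ∨ q
⇔ (p ∧ s) ∨ (p ∧ ¬t) ∨ (¬q ∧ s) ∨ (¬q ∧ ¬t) ∨ q   [distribute ∧ over ∨]

(p ∧ s) ∨ (p ∧ ¬t) ∨ (¬q ∧ s) ∨ (¬q ∧ ¬t) ∨ q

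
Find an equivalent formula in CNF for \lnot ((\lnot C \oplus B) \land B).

\lnot B \lor \lnot C

\lnot ((\lnot C \oplus B) \land B)
≡ \lnot ((\lnot C \lor B) \land \lnot (\lnot C \land B) \land B)   [expand \oplus]
≡ \lnot (\lnot C \lor B) \lor \lnot \lnot (\lnot C \land B) \lor \lnot B   [De Morgan]
≡ (\lnot \lnot C \land \lnot B) \lor \lnot \lnot (\lnot C \land B) \lor \lnot B   [De Morgan]
≡ (C \land \lnot B) \lor \lnot \lnot (\lnot C \land B) \lor \lnot B   [double negation]
≡ (C \land \lnot B) \lor (\lnot C \land B) \lor \lnot B   [double negation]
≡ (C \lor \lnot C \lor \lnot B) \land (C \lor B \lor \lnot B) \land (\lnot B \lor \lnot C \lor \lnot B) \land (\lnot B \lor B \lor \lnot B)   [distribute \lor over \land]
≡ \lnot B \lor \lnot C   [simplify]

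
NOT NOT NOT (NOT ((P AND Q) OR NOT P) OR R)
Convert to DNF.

NOT NOT NOT (NOT ((P AND Q) OR NOT P) OR R)
≡ NOT (NOT ((P AND Q) OR NOT P) OR R)   (double negation)
≡ NOT NOT ((P AND Q) OR NOT P) AND NOT R   (De Morgan)
≡ ((P AND Q) OR NOT P) AND NOT R   (double negation)
≡ (P AND Q AND NOT R) OR (NOT P AND NOT R)   (distribute AND over OR)

(P AND Q AND NOT R) OR (NOT P AND NOT R)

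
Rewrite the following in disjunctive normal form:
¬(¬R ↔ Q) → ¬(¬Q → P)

(R ∧ ¬Q) ∨ (Q ∧ ¬R) ∨ (¬Q ∧ ¬P)

¬(¬R ↔ Q) → ¬(¬Q → P)
= ¬¬(¬R ↔ Q) ∨ ¬(¬Q → P)   — eliminate →
= ¬¬((¬R → Q) ∧ (Q → ¬R)) ∨ ¬(¬Q → P)   — eliminate ↔
= ¬¬((¬¬R ∨ Q) ∧ (Q → ¬R)) ∨ ¬(¬Q → P)   — eliminate →
= ¬¬((¬¬R ∨ Q) ∧ (¬Q ∨ ¬R)) ∨ ¬(¬Q → P)   — eliminate →
= ¬¬((¬¬R ∨ Q) ∧ (¬Q ∨ ¬R)) ∨ ¬(¬¬Q ∨ P)   — eliminate →
= ((¬¬R ∨ Q) ∧ (¬Q ∨ ¬R)) ∨ ¬(¬¬Q ∨ P)   — double negation
= ((R ∨ Q) ∧ (¬Q ∨ ¬R)) ∨ ¬(¬¬Q ∨ P)   — double negation
= ((R ∨ Q) ∧ (¬Q ∨ ¬R)) ∨ (¬¬¬Q ∧ ¬P)   — De Morgan
= ((R ∨ Q) ∧ (¬Q ∨ ¬R)) ∨ (¬Q ∧ ¬P)   — double negation
= (R ∧ ¬Q) ∨ (R ∧ ¬R) ∨ (Q ∧ ¬Q) ∨ (Q ∧ ¬R) ∨ (¬Q ∧ ¬P)   — distribute ∧ over ∨
= (R ∧ ¬Q) ∨ (Q ∧ ¬R) ∨ (¬Q ∧ ¬P)   — simplify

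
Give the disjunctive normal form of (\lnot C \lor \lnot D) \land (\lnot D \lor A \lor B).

(\lnot C \lor \lnot D) \land (\lnot D \lor A \lor B)
≡ (\lnot C \land \lnot D) \lor (\lnot C \land A) \lor (\lnot C \land B) \lor (\lnot D \land \lnot D) \lor (\lnot D \land A) \lor (\lnot D \land B)   — distribute \land over \lor
≡ (\lnot C \land A) \lor (\lnot C \land B) \lor \lnot D   — simplify

(\lnot C \land A) \lor (\lnot C \land B) \lor \lnot D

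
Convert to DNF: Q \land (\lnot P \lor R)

Q \land (\lnot P \lor R)
≡ (Q \land \lnot P) \lor (Q \land R)   [distribute \land over \lor]

(Q \land \lnot P) \lor (Q \land R)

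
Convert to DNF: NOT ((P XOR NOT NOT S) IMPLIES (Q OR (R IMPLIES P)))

NOT ((P XOR NOT NOT S) IMPLIES (Q OR (R IMPLIES P)))
≡ NOT (NOT (P XOR NOT NOT S) OR Q OR (R IMPLIES P))   — eliminate IMPLIES
≡ NOT (NOT ((P AND NOT NOT NOT S) OR (NOT P AND NOT NOT S)) OR Q OR (R IMPLIES P))   — expand XOR
≡ NOT (NOT ((P AND NOT NOT NOT S) OR (NOT P AND NOT NOT S)) OR Q OR NOT R OR P)   — eliminate IMPLIES
≡ NOT NOT ((P AND NOT NOT NOT S) OR (NOT P AND NOT NOT S)) AND NOT Q AND NOT NOT R AND NOT P   — De Morgan
≡ ((P AND NOT NOT NOT S) OR (NOT P AND NOT NOT S)) AND NOT Q AND NOT NOT R AND NOT P   — double negation
≡ ((P AND NOT S) OR (NOT P AND NOT NOT S)) AND NOT Q AND NOT NOT R AND NOT P   — double negation
≡ ((P AND NOT S) OR (NOT P AND S)) AND NOT Q AND NOT NOT R AND NOT P   — double negation
≡ ((P AND NOT S) OR (NOT P AND S)) AND NOT Q AND R AND NOT P   — double negation
≡ (P AND NOT S AND NOT Q AND R AND NOT P) OR (NOT P AND S AND NOT Q AND R AND NOT P)   — distribute AND over OR
≡ NOT P AND S AND NOT Q AND R   — simplify

NOT P AND S AND NOT Q AND R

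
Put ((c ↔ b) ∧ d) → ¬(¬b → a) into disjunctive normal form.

((c ↔ b) ∧ d) → ¬(¬b → a)
≡ ¬((c ↔ b) ∧ d) ∨ ¬(¬b → a)   [eliminate →]
≡ ¬((c → b) ∧ (b → c) ∧ d) ∨ ¬(¬b → a)   [eliminate ↔]
≡ ¬((¬c ∨ b) ∧ (b → c) ∧ d) ∨ ¬(¬b → a)   [eliminate →]
≡ ¬((¬c ∨ b) ∧ (¬b ∨ c) ∧ d) ∨ ¬(¬b → a)   [eliminate →]
≡ ¬((¬c ∨ b) ∧ (¬b ∨ c) ∧ d) ∨ ¬(¬¬b ∨ a)   [eliminate →]
≡ ¬(¬c ∨ b) ∨ ¬(¬b ∨ c) ∨ ¬d ∨ ¬(¬¬b ∨ a)   [De Morgan]
≡ (¬¬c ∧ ¬b) ∨ ¬(¬b ∨ c) ∨ ¬d ∨ ¬(¬¬b ∨ a)   [De Morgan]
≡ (c ∧ ¬b) ∨ ¬(¬b ∨ c) ∨ ¬d ∨ ¬(¬¬b ∨ a)   [double negation]
≡ (c ∧ ¬b) ∨ (¬¬b ∧ ¬c) ∨ ¬d ∨ ¬(¬¬b ∨ a)   [De Morgan]
≡ (c ∧ ¬b) ∨ (b ∧ ¬c) ∨ ¬d ∨ ¬(¬¬b ∨ a)   [double negation]
≡ (c ∧ ¬b) ∨ (b ∧ ¬c) ∨ ¬d ∨ (¬¬¬b ∧ ¬a)   [De Morgan]
≡ (c ∧ ¬b) ∨ (b ∧ ¬c) ∨ ¬d ∨ (¬b ∧ ¬a)   [double negation]

(c ∧ ¬b) ∨ (b ∧ ¬c) ∨ ¬d ∨ (¬b ∧ ¬a)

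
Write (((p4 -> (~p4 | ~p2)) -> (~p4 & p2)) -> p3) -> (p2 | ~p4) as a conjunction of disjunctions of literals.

p2 | ~p4

(((p4 -> (~p4 | ~p2)) -> (~p4 & p2)) -> p3) -> (p2 | ~p4)
≡ ~(((p4 -> (~p4 | ~p2)) -> (~p4 & p2)) -> p3) | p2 | ~p4   [eliminate ->]
≡ ~(~((p4 -> (~p4 | ~p2)) -> (~p4 & p2)) | p3) | p2 | ~p4   [eliminate ->]
≡ ~(~(~(p4 -> (~p4 | ~p2)) | (~p4 & p2)) | p3) | p2 | ~p4   [eliminate ->]
≡ ~(~(~(~p4 | ~p4 | ~p2) | (~p4 & p2)) | p3) | p2 | ~p4   [eliminate ->]
≡ (~~(~(~p4 | ~p4 | ~p2) | (~p4 & p2)) & ~p3) | p2 | ~p4   [De Morgan]
≡ ((~(~p4 | ~p4 | ~p2) | (~p4 & p2)) & ~p3) | p2 | ~p4   [double negation]
≡ (((~~p4 & ~~p4 & ~~p2) | (~p4 & p2)) & ~p3) | p2 | ~p4   [De Morgan]
≡ (((p4 & ~~p4 & ~~p2) | (~p4 & p2)) & ~p3) | p2 | ~p4   [double negation]
≡ (((p4 & p4 & ~~p2) | (~p4 & p2)) & ~p3) | p2 | ~p4   [double negation]
≡ (((p4 & p4 & p2) | (~p4 & p2)) & ~p3) | p2 | ~p4   [double negation]
≡ (p4 | ~p4 | p2 | ~p4) & (p4 | p2 | p2 | ~p4) & (p4 | ~p4 | p2 | ~p4) & (p4 | p2 | p2 | ~p4) & (p2 | ~p4 | p2 | ~p4) & (p2 | p2 | p2 | ~p4) & (~p3 | p2 | ~p4)   [distribute | over &]
≡ p2 | ~p4   [simplify]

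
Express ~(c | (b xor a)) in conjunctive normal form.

~c & (~b | a) & (~a | b)

~(c | (b xor a))
≡ ~(c | ((b | a) & ~(b & a)))   — expand xor
≡ ~c & ~((b | a) & ~(b & a))   — De Morgan
≡ ~c & (~(b | a) | ~~(b & a))   — De Morgan
≡ ~c & ((~b & ~a) | ~~(b & a))   — De Morgan
≡ ~c & ((~b & ~a) | (b & a))   — double negation
≡ ~c & (~b | b) & (~b | a) & (~a | b) & (~a | a)   — distribute | over &
≡ ~c & (~b | a) & (~a | b)   — simplify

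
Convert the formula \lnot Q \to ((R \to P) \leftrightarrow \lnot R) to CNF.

Q \lor \lnot P \lor \lnot R

\lnot Q \to ((R \to P) \leftrightarrow \lnot R)
= \lnot \lnot Q \lor ((R \to P) \leftrightarrow \lnot R)   [eliminate \to]
= \lnot \lnot Q \lor (((R \to P) \to \lnot R) \land (\lnot R \to (R \to P)))   [eliminate \leftrightarrow]
= \lnot \lnot Q \lor ((\lnot (R \to P) \lor \lnot R) \land (\lnot R \to (R \to P)))   [eliminate \to]
= \lnot \lnot Q \lor ((\lnot (\lnot R \lor P) \lor \lnot R) \land (\lnot R \to (R \to P)))   [eliminate \to]
= \lnot \lnot Q \lor ((\lnot (\lnot R \lor P) \lor \lnot R) \land (\lnot \lnot R \lor (R \to P)))   [eliminate \to]
= \lnot \lnot Q \lor ((\lnot (\lnot R \lor P) \lor \lnot R) \land (\lnot \lnot R \lor \lnot R \lor P))   [eliminate \to]
= Q \lor ((\lnot (\lnot R \lor P) \lor \lnot R) \land (\lnot \lnot R \lor \lnot R \lor P))   [double negation]
= Q \lor (((\lnot \lnot R \land \lnot P) \lor \lnot R) \land (\lnot \lnot R \lor \lnot R \lor P))   [De Morgan]
= Q \lor (((R \land \lnot P) \lor \lnot R) \land (\lnot \lnot R \lor \lnot R \lor P))   [double negation]
= Q \lor (((R \land \lnot P) \lor \lnot R) \land (R \lor \lnot R \lor P))   [double negation]
= (Q \lor R \lor \lnot R) \land (Q \lor \lnot P \lor \lnot R) \land (Q \lor R \lor \lnot R \lor P)   [distribute \lor over \land]
= Q \lor \lnot P \lor \lnot R   [simplify]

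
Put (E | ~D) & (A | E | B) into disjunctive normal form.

(E | ~D) & (A | E | B)
≡ (E & A) | (E & E) | (E & B) | (~D & A) | (~D & E) | (~D & B)   [distribute & over |]
≡ E | (~D & A) | (~D & B)   [simplify]

E | (~D & A) | (~D & B)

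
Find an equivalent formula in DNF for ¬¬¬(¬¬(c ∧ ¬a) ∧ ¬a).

¬c ∨ a

¬¬¬(¬¬(c ∧ ¬a) ∧ ¬a)
⇔ ¬(¬¬(c ∧ ¬a) ∧ ¬a)
⇔ ¬¬¬(c ∧ ¬a) ∨ ¬¬a
⇔ ¬(c ∧ ¬a) ∨ ¬¬a
⇔ ¬c ∨ ¬¬a ∨ ¬¬a
⇔ ¬c ∨ a ∨ ¬¬a
⇔ ¬c ∨ a ∨ a
⇔ ¬c ∨ a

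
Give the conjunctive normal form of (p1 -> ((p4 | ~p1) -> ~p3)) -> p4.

(p1 | p4) & (p4 | ~p1) & (p3 | p4)

(p1 -> ((p4 | ~p1) -> ~p3)) -> p4
⇔ ~(p1 -> ((p4 | ~p1) -> ~p3)) | p4   (eliminate ->)
⇔ ~(~p1 | ((p4 | ~p1) -> ~p3)) | p4   (eliminate ->)
⇔ ~(~p1 | ~(p4 | ~p1) | ~p3) | p4   (eliminate ->)
⇔ (~~p1 & ~~(p4 | ~p1) & ~~p3) | p4   (De Morgan)
⇔ (p1 & ~~(p4 | ~p1) & ~~p3) | p4   (double negation)
⇔ (p1 & (p4 | ~p1) & ~~p3) | p4   (double negation)
⇔ (p1 & (p4 | ~p1) & p3) | p4   (double negation)
⇔ (p1 | p4) & (p4 | ~p1 | p4) & (p3 | p4)   (distribute | over &)
⇔ (p1 | p4) & (p4 | ~p1) & (p3 | p4)   (simplify)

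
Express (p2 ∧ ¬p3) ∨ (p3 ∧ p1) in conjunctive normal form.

(p2 ∧ ¬p3) ∨ (p3 ∧ p1)
= (p2 ∨ p3) ∧ (p2 ∨ p1) ∧ (¬p3 ∨ p3) ∧ (¬p3 ∨ p1)   — distribute ∨ over ∧
= (p2 ∨ p3) ∧ (p2 ∨ p1) ∧ (¬p3 ∨ p1)   — simplify

(p2 ∨ p3) ∧ (p2 ∨ p1) ∧ (¬p3 ∨ p1)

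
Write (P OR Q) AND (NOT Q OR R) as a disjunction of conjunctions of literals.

(P AND NOT Q) OR (P AND R) OR (Q AND R)

(P OR Q) AND (NOT Q OR R)
= (P AND NOT Q) OR (P AND R) OR (Q AND NOT Q) OR (Q AND R)   [distribute AND over OR]
= (P AND NOT Q) OR (P AND R) OR (Q AND R)   [simplify]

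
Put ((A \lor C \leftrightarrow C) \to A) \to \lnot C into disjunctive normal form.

C \land \lnot A \lor \lnot C

((A \lor C \leftrightarrow C) \to A) \to \lnot C
≡ \lnot ((A \lor C \leftrightarrow C) \to A) \lor \lnot C   [eliminate \to]
≡ \lnot (\lnot (A \lor C \leftrightarrow C) \lor A) \lor \lnot C   [eliminate \to]
≡ \lnot (\lnot ((A \lor C \to C) \land (C \to A \lor C)) \lor A) \lor \lnot C   [eliminate \leftrightarrow]
≡ \lnot (\lnot ((\lnot (A \lor C) \lor C) \land (C \to A \lor C)) \lor A) \lor \lnot C   [eliminate \to]
≡ \lnot (\lnot ((\lnot (A \lor C) \lor C) \land (\lnot C \lor A \lor C)) \lor A) \lor \lnot C   [eliminate \to]
≡ \lnot \lnot ((\lnot (A \lor C) \lor C) \land (\lnot C \lor A \lor C)) \land \lnot A \lor \lnot C   [De Morgan]
≡ (\lnot (A \lor C) \lor C) \land (\lnot C \lor A \lor C) \land \lnot A \lor \lnot C   [double negation]
≡ (\lnot A \land \lnot C \lor C) \land (\lnot C \lor A \lor C) \land \lnot A \lor \lnot C   [De Morgan]
≡ \lnot A \land \lnot C \land \lnot C \land \lnot A \lor \lnot A \land \lnot C \land A \land \lnot A \lor \lnot A \land \lnot C \land C \land \lnot A \lor C \land \lnot C \land \lnot A \lor C \land A \land \lnot A \lor C \land C \land \lnot A \lor \lnot C   [distribute \land over \lor]
≡ C \land \lnot A \lor \lnot C   [simplify]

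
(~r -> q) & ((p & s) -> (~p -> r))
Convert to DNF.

(~r -> q) & ((p & s) -> (~p -> r))
≡ (~~r | q) & ((p & s) -> (~p -> r))   [eliminate ->]
≡ (~~r | q) & (~(p & s) | (~p -> r))   [eliminate ->]
≡ (~~r | q) & (~(p & s) | ~~p | r)   [eliminate ->]
≡ (r | q) & (~(p & s) | ~~p | r)   [double negation]
≡ (r | q) & (~p | ~s | ~~p | r)   [De Morgan]
≡ (r | q) & (~p | ~s | p | r)   [double negation]
≡ (r & ~p) | (r & ~s) | (r & p) | (r & r) | (q & ~p) | (q & ~s) | (q & p) | (q & r)   [distribute & over |]
≡ r | (q & ~p) | (q & ~s) | (q & p)   [simplify]

r | (q & ~p) | (q & ~s) | (q & p)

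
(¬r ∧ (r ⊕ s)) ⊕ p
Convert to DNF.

(¬r ∧ s ∧ ¬p) ∨ (r ∧ p) ∨ (¬r ∧ ¬s ∧ p)

(¬r ∧ (r ⊕ s)) ⊕ p
⇔ (¬r ∧ (r ⊕ s) ∧ ¬p) ∨ (¬(¬r ∧ (r ⊕ s)) ∧ p)   (expand ⊕)
⇔ (¬r ∧ ((r ∧ ¬s) ∨ (¬r ∧ s)) ∧ ¬p) ∨ (¬(¬r ∧ (r ⊕ s)) ∧ p)   (expand ⊕)
⇔ (¬r ∧ ((r ∧ ¬s) ∨ (¬r ∧ s)) ∧ ¬p) ∨ (¬(¬r ∧ ((r ∧ ¬s) ∨ (¬r ∧ s))) ∧ p)   (expand ⊕)
⇔ (¬r ∧ ((r ∧ ¬s) ∨ (¬r ∧ s)) ∧ ¬p) ∨ ((¬¬r ∨ ¬((r ∧ ¬s) ∨ (¬r ∧ s))) ∧ p)   (De Morgan)
⇔ (¬r ∧ ((r ∧ ¬s) ∨ (¬r ∧ s)) ∧ ¬p) ∨ ((r ∨ ¬((r ∧ ¬s) ∨ (¬r ∧ s))) ∧ p)   (double negation)
⇔ (¬r ∧ ((r ∧ ¬s) ∨ (¬r ∧ s)) ∧ ¬p) ∨ ((r ∨ (¬(r ∧ ¬s) ∧ ¬(¬r ∧ s))) ∧ p)   (De Morgan)
⇔ (¬r ∧ ((r ∧ ¬s) ∨ (¬r ∧ s)) ∧ ¬p) ∨ ((r ∨ ((¬r ∨ ¬¬s) ∧ ¬(¬r ∧ s))) ∧ p)   (De Morgan)
⇔ (¬r ∧ ((r ∧ ¬s) ∨ (¬r ∧ s)) ∧ ¬p) ∨ ((r ∨ ((¬r ∨ s) ∧ ¬(¬r ∧ s))) ∧ p)   (double negation)
⇔ (¬r ∧ ((r ∧ ¬s) ∨ (¬r ∧ s)) ∧ ¬p) ∨ ((r ∨ ((¬r ∨ s) ∧ (¬¬r ∨ ¬s))) ∧ p)   (De Morgan)
⇔ (¬r ∧ ((r ∧ ¬s) ∨ (¬r ∧ s)) ∧ ¬p) ∨ ((r ∨ ((¬r ∨ s) ∧ (r ∨ ¬s))) ∧ p)   (double negation)
⇔ (¬r ∧ r ∧ ¬s ∧ ¬p) ∨ (¬r ∧ ¬r ∧ s ∧ ¬p) ∨ (r ∧ p) ∨ (¬r ∧ r ∧ p) ∨ (¬r ∧ ¬s ∧ p) ∨ (s ∧ r ∧ p) ∨ (s ∧ ¬s ∧ p)   (distribute ∧ over ∨)
⇔ (¬r ∧ s ∧ ¬p) ∨ (r ∧ p) ∨ (¬r ∧ ¬s ∧ p)   (simplify)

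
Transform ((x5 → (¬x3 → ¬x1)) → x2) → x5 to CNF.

((x5 → (¬x3 → ¬x1)) → x2) → x5
⇔ ¬((x5 → (¬x3 → ¬x1)) → x2) ∨ x5   (eliminate →)
⇔ ¬(¬(x5 → (¬x3 → ¬x1)) ∨ x2) ∨ x5   (eliminate →)
⇔ ¬(¬(¬x5 ∨ (¬x3 → ¬x1)) ∨ x2) ∨ x5   (eliminate →)
⇔ ¬(¬(¬x5 ∨ ¬¬x3 ∨ ¬x1) ∨ x2) ∨ x5   (eliminate →)
⇔ (¬¬(¬x5 ∨ ¬¬x3 ∨ ¬x1) ∧ ¬x2) ∨ x5   (De Morgan)
⇔ ((¬x5 ∨ ¬¬x3 ∨ ¬x1) ∧ ¬x2) ∨ x5   (double negation)
⇔ ((¬x5 ∨ x3 ∨ ¬x1) ∧ ¬x2) ∨ x5   (double negation)
⇔ (¬x5 ∨ x3 ∨ ¬x1 ∨ x5) ∧ (¬x2 ∨ x5)   (distribute ∨ over ∧)
⇔ ¬x2 ∨ x5   (simplify)

¬x2 ∨ x5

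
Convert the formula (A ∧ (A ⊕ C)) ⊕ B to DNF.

(A ∧ (A ⊕ C)) ⊕ B
≡ (A ∧ (A ⊕ C) ∧ ¬B) ∨ (¬(A ∧ (A ⊕ C)) ∧ B)   [expand ⊕]
≡ (A ∧ ((A ∧ ¬C) ∨ (¬A ∧ C)) ∧ ¬B) ∨ (¬(A ∧ (A ⊕ C)) ∧ B)   [expand ⊕]
≡ (A ∧ ((A ∧ ¬C) ∨ (¬A ∧ C)) ∧ ¬B) ∨ (¬(A ∧ ((A ∧ ¬C) ∨ (¬A ∧ C))) ∧ B)   [expand ⊕]
≡ (A ∧ ((A ∧ ¬C) ∨ (¬A ∧ C)) ∧ ¬B) ∨ ((¬A ∨ ¬((A ∧ ¬C) ∨ (¬A ∧ C))) ∧ B)   [De Morgan]
≡ (A ∧ ((A ∧ ¬C) ∨ (¬A ∧ C)) ∧ ¬B) ∨ ((¬A ∨ (¬(A ∧ ¬C) ∧ ¬(¬A ∧ C))) ∧ B)   [De Morgan]
≡ (A ∧ ((A ∧ ¬C) ∨ (¬A ∧ C)) ∧ ¬B) ∨ ((¬A ∨ ((¬A ∨ ¬¬C) ∧ ¬(¬A ∧ C))) ∧ B)   [De Morgan]
≡ (A ∧ ((A ∧ ¬C) ∨ (¬A ∧ C)) ∧ ¬B) ∨ ((¬A ∨ ((¬A ∨ C) ∧ ¬(¬A ∧ C))) ∧ B)   [double negation]
≡ (A ∧ ((A ∧ ¬C) ∨ (¬A ∧ C)) ∧ ¬B) ∨ ((¬A ∨ ((¬A ∨ C) ∧ (¬¬A ∨ ¬C))) ∧ B)   [De Morgan]
≡ (A ∧ ((A ∧ ¬C) ∨ (¬A ∧ C)) ∧ ¬B) ∨ ((¬A ∨ ((¬A ∨ C) ∧ (A ∨ ¬C))) ∧ B)   [double negation]
≡ (A ∧ A ∧ ¬C ∧ ¬B) ∨ (A ∧ ¬A ∧ C ∧ ¬B) ∨ (¬A ∧ B) ∨ (¬A ∧ A ∧ B) ∨ (¬A ∧ ¬C ∧ B) ∨ (C ∧ A ∧ B) ∨ (C ∧ ¬C ∧ B)   [distribute ∧ over ∨]
≡ (A ∧ ¬C ∧ ¬B) ∨ (¬A ∧ B) ∨ (C ∧ A ∧ B)   [simplify]

(A ∧ ¬C ∧ ¬B) ∨ (¬A ∧ B) ∨ (C ∧ A ∧ B)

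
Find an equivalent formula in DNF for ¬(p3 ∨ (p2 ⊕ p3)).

¬(p3 ∨ (p2 ⊕ p3))
≡ ¬(p3 ∨ (p2 ∧ ¬p3) ∨ (¬p2 ∧ p3))   — expand ⊕
≡ ¬p3 ∧ ¬(p2 ∧ ¬p3) ∧ ¬(¬p2 ∧ p3)   — De Morgan
≡ ¬p3 ∧ (¬p2 ∨ ¬¬p3) ∧ ¬(¬p2 ∧ p3)   — De Morgan
≡ ¬p3 ∧ (¬p2 ∨ p3) ∧ ¬(¬p2 ∧ p3)   — double negation
≡ ¬p3 ∧ (¬p2 ∨ p3) ∧ (¬¬p2 ∨ ¬p3)   — De Morgan
≡ ¬p3 ∧ (¬p2 ∨ p3) ∧ (p2 ∨ ¬p3)   — double negation
≡ (¬p3 ∧ ¬p2 ∧ p2) ∨ (¬p3 ∧ ¬p2 ∧ ¬p3) ∨ (¬p3 ∧ p3 ∧ p2) ∨ (¬p3 ∧ p3 ∧ ¬p3)   — distribute ∧ over ∨
≡ ¬p3 ∧ ¬p2   — simplify

¬p3 ∧ ¬p2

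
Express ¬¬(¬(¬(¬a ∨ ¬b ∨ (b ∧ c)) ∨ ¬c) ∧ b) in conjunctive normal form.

c ∧ b

¬¬(¬(¬(¬a ∨ ¬b ∨ (b ∧ c)) ∨ ¬c) ∧ b)
≡ ¬(¬(¬a ∨ ¬b ∨ (b ∧ c)) ∨ ¬c) ∧ b   [double negation]
≡ ¬¬(¬a ∨ ¬b ∨ (b ∧ c)) ∧ ¬¬c ∧ b   [De Morgan]
≡ (¬a ∨ ¬b ∨ (b ∧ c)) ∧ ¬¬c ∧ b   [double negation]
≡ (¬a ∨ ¬b ∨ (b ∧ c)) ∧ c ∧ b   [double negation]
≡ (¬a ∨ ¬b ∨ b) ∧ (¬a ∨ ¬b ∨ c) ∧ c ∧ b   [distribute ∨ over ∧]
≡ c ∧ b   [simplify]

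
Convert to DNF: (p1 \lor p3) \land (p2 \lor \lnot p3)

(p1 \lor p3) \land (p2 \lor \lnot p3)
≡ (p1 \land p2) \lor (p1 \land \lnot p3) \lor (p3 \land p2) \lor (p3 \land \lnot p3)
≡ (p1 \land p2) \lor (p1 \land \lnot p3) \lor (p3 \land p2)

(p1 \land p2) \lor (p1 \land \lnot p3) \lor (p3 \land p2)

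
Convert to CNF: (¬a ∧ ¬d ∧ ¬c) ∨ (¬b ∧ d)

(¬a ∨ ¬b) ∧ (¬a ∨ d) ∧ (¬d ∨ ¬b) ∧ (¬c ∨ ¬b) ∧ (¬c ∨ d)

(¬a ∧ ¬d ∧ ¬c) ∨ (¬b ∧ d)
⇔ (¬a ∨ ¬b) ∧ (¬a ∨ d) ∧ (¬d ∨ ¬b) ∧ (¬d ∨ d) ∧ (¬c ∨ ¬b) ∧ (¬c ∨ d)   [distribute ∨ over ∧]
⇔ (¬a ∨ ¬b) ∧ (¬a ∨ d) ∧ (¬d ∨ ¬b) ∧ (¬c ∨ ¬b) ∧ (¬c ∨ d)   [simplify]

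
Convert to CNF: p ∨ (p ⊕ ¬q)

p ∨ (p ⊕ ¬q)
≡ p ∨ ((p ∨ ¬q) ∧ ¬(p ∧ ¬q))   [expand ⊕]
≡ p ∨ ((p ∨ ¬q) ∧ (¬p ∨ ¬¬q))   [De Morgan]
≡ p ∨ ((p ∨ ¬q) ∧ (¬p ∨ q))   [double negation]
≡ (p ∨ p ∨ ¬q) ∧ (p ∨ ¬p ∨ q)   [distribute ∨ over ∧]
≡ p ∨ ¬q   [simplify]

p ∨ ¬q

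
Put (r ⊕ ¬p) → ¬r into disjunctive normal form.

(r ⊕ ¬p) → ¬r
⇔ ¬(r ⊕ ¬p) ∨ ¬r   [eliminate →]
⇔ ¬((r ∧ ¬¬p) ∨ (¬r ∧ ¬p)) ∨ ¬r   [expand ⊕]
⇔ (¬(r ∧ ¬¬p) ∧ ¬(¬r ∧ ¬p)) ∨ ¬r   [De Morgan]
⇔ ((¬r ∨ ¬¬¬p) ∧ ¬(¬r ∧ ¬p)) ∨ ¬r   [De Morgan]
⇔ ((¬r ∨ ¬p) ∧ ¬(¬r ∧ ¬p)) ∨ ¬r   [double negation]
⇔ ((¬r ∨ ¬p) ∧ (¬¬r ∨ ¬¬p)) ∨ ¬r   [De Morgan]
⇔ ((¬r ∨ ¬p) ∧ (r ∨ ¬¬p)) ∨ ¬r   [double negation]
⇔ ((¬r ∨ ¬p) ∧ (r ∨ p)) ∨ ¬r   [double negation]
⇔ (¬r ∧ r) ∨ (¬r ∧ p) ∨ (¬p ∧ r) ∨ (¬p ∧ p) ∨ ¬r   [distribute ∧ over ∨]
⇔ (¬p ∧ r) ∨ ¬r   [simplify]

(¬p ∧ r) ∨ ¬r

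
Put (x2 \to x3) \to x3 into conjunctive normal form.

(x2 \to x3) \to x3
= \lnot (x2 \to x3) \lor x3
= \lnot (\lnot x2 \lor x3) \lor x3
= (\lnot \lnot x2 \land \lnot x3) \lor x3
= (x2 \land \lnot x3) \lor x3
= (x2 \lor x3) \land (\lnot x3 \lor x3)
= x2 \lor x3

x2 \lor x3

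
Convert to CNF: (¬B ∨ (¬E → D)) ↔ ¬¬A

(¬B ∨ (¬E → D)) ↔ ¬¬A
≡ ((¬B ∨ (¬E → D)) → ¬¬A) ∧ (¬¬A → (¬B ∨ (¬E → D)))   — eliminate ↔
≡ (¬(¬B ∨ (¬E → D)) ∨ ¬¬A) ∧ (¬¬A → (¬B ∨ (¬E → D)))   — eliminate →
≡ (¬(¬B ∨ ¬¬E ∨ D) ∨ ¬¬A) ∧ (¬¬A → (¬B ∨ (¬E → D)))   — eliminate →
≡ (¬(¬B ∨ ¬¬E ∨ D) ∨ ¬¬A) ∧ (¬¬¬A ∨ ¬B ∨ (¬E → D))   — eliminate →
≡ (¬(¬B ∨ ¬¬E ∨ D) ∨ ¬¬A) ∧ (¬¬¬A ∨ ¬B ∨ ¬¬E ∨ D)   — eliminate →
≡ ((¬¬B ∧ ¬¬¬E ∧ ¬D) ∨ ¬¬A) ∧ (¬¬¬A ∨ ¬B ∨ ¬¬E ∨ D)   — De Morgan
≡ ((B ∧ ¬¬¬E ∧ ¬D) ∨ ¬¬A) ∧ (¬¬¬A ∨ ¬B ∨ ¬¬E ∨ D)   — double negation
≡ ((B ∧ ¬E ∧ ¬D) ∨ ¬¬A) ∧ (¬¬¬A ∨ ¬B ∨ ¬¬E ∨ D)   — double negation
≡ ((B ∧ ¬E ∧ ¬D) ∨ A) ∧ (¬¬¬A ∨ ¬B ∨ ¬¬E ∨ D)   — double negation
≡ ((B ∧ ¬E ∧ ¬D) ∨ A) ∧ (¬A ∨ ¬B ∨ ¬¬E ∨ D)   — double negation
≡ ((B ∧ ¬E ∧ ¬D) ∨ A) ∧ (¬A ∨ ¬B ∨ E ∨ D)   — double negation
≡ (B ∨ A) ∧ (¬E ∨ A) ∧ (¬D ∨ A) ∧ (¬A ∨ ¬B ∨ E ∨ D)   — distribute ∨ over ∧

(B ∨ A) ∧ (¬E ∨ A) ∧ (¬D ∨ A) ∧ (¬A ∨ ¬B ∨ E ∨ D)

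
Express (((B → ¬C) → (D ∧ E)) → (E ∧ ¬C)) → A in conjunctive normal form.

(B ∨ D ∨ A) ∧ (B ∨ E ∨ A) ∧ (C ∨ D ∨ A) ∧ (C ∨ E ∨ A) ∧ (¬E ∨ C ∨ A)

(((B → ¬C) → (D ∧ E)) → (E ∧ ¬C)) → A
≡ ¬(((B → ¬C) → (D ∧ E)) → (E ∧ ¬C)) ∨ A   [eliminate →]
≡ ¬(¬((B → ¬C) → (D ∧ E)) ∨ (E ∧ ¬C)) ∨ A   [eliminate →]
≡ ¬(¬(¬(B → ¬C) ∨ (D ∧ E)) ∨ (E ∧ ¬C)) ∨ A   [eliminate →]
≡ ¬(¬(¬(¬B ∨ ¬C) ∨ (D ∧ E)) ∨ (E ∧ ¬C)) ∨ A   [eliminate →]
≡ (¬¬(¬(¬B ∨ ¬C) ∨ (D ∧ E)) ∧ ¬(E ∧ ¬C)) ∨ A   [De Morgan]
≡ ((¬(¬B ∨ ¬C) ∨ (D ∧ E)) ∧ ¬(E ∧ ¬C)) ∨ A   [double negation]
≡ (((¬¬B ∧ ¬¬C) ∨ (D ∧ E)) ∧ ¬(E ∧ ¬C)) ∨ A   [De Morgan]
≡ (((B ∧ ¬¬C) ∨ (D ∧ E)) ∧ ¬(E ∧ ¬C)) ∨ A   [double negation]
≡ (((B ∧ C) ∨ (D ∧ E)) ∧ ¬(E ∧ ¬C)) ∨ A   [double negation]
≡ (((B ∧ C) ∨ (D ∧ E)) ∧ (¬E ∨ ¬¬C)) ∨ A   [De Morgan]
≡ (((B ∧ C) ∨ (D ∧ E)) ∧ (¬E ∨ C)) ∨ A   [double negation]
≡ (B ∨ D ∨ A) ∧ (B ∨ E ∨ A) ∧ (C ∨ D ∨ A) ∧ (C ∨ E ∨ A) ∧ (¬E ∨ C ∨ A)   [distribute ∨ over ∧]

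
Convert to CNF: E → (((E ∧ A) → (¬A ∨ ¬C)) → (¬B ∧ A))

(¬E ∨ A) ∧ (¬E ∨ C ∨ ¬B)

E → (((E ∧ A) → (¬A ∨ ¬C)) → (¬B ∧ A))
≡ ¬E ∨ (((E ∧ A) → (¬A ∨ ¬C)) → (¬B ∧ A))   [eliminate →]
≡ ¬E ∨ ¬((E ∧ A) → (¬A ∨ ¬C)) ∨ (¬B ∧ A)   [eliminate →]
≡ ¬E ∨ ¬(¬(E ∧ A) ∨ ¬A ∨ ¬C) ∨ (¬B ∧ A)   [eliminate →]
≡ ¬E ∨ (¬¬(E ∧ A) ∧ ¬¬A ∧ ¬¬C) ∨ (¬B ∧ A)   [De Morgan]
≡ ¬E ∨ (E ∧ A ∧ ¬¬A ∧ ¬¬C) ∨ (¬B ∧ A)   [double negation]
≡ ¬E ∨ (E ∧ A ∧ A ∧ ¬¬C) ∨ (¬B ∧ A)   [double negation]
≡ ¬E ∨ (E ∧ A ∧ A ∧ C) ∨ (¬B ∧ A)   [double negation]
≡ (¬E ∨ E ∨ ¬B) ∧ (¬E ∨ E ∨ A) ∧ (¬E ∨ A ∨ ¬B) ∧ (¬E ∨ A ∨ A) ∧ (¬E ∨ A ∨ ¬B) ∧ (¬E ∨ A ∨ A) ∧ (¬E ∨ C ∨ ¬B) ∧ (¬E ∨ C ∨ A)   [distribute ∨ over ∧]
≡ (¬E ∨ A) ∧ (¬E ∨ C ∨ ¬B)   [simplify]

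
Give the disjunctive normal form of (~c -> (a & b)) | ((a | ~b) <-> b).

c | (a & b)

(~c -> (a & b)) | ((a | ~b) <-> b)
= ~~c | (a & b) | ((a | ~b) <-> b)   — eliminate ->
= ~~c | (a & b) | (((a | ~b) -> b) & (b -> (a | ~b)))   — eliminate <->
= ~~c | (a & b) | ((~(a | ~b) | b) & (b -> (a | ~b)))   — eliminate ->
= ~~c | (a & b) | ((~(a | ~b) | b) & (~b | a | ~b))   — eliminate ->
= c | (a & b) | ((~(a | ~b) | b) & (~b | a | ~b))   — double negation
= c | (a & b) | (((~a & ~~b) | b) & (~b | a | ~b))   — De Morgan
= c | (a & b) | (((~a & b) | b) & (~b | a | ~b))   — double negation
= c | (a & b) | (~a & b & ~b) | (~a & b & a) | (~a & b & ~b) | (b & ~b) | (b & a) | (b & ~b)   — distribute & over |
= c | (a & b)   — simplify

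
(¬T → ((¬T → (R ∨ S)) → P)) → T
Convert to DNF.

(¬T ∧ R ∧ ¬P) ∨ (¬T ∧ S ∧ ¬P) ∨ T

(¬T → ((¬T → (R ∨ S)) → P)) → T
⇔ ¬(¬T → ((¬T → (R ∨ S)) → P)) ∨ T   [eliminate →]
⇔ ¬(¬¬T ∨ ((¬T → (R ∨ S)) → P)) ∨ T   [eliminate →]
⇔ ¬(¬¬T ∨ ¬(¬T → (R ∨ S)) ∨ P) ∨ T   [eliminate →]
⇔ ¬(¬¬T ∨ ¬(¬¬T ∨ R ∨ S) ∨ P) ∨ T   [eliminate →]
⇔ (¬¬¬T ∧ ¬¬(¬¬T ∨ R ∨ S) ∧ ¬P) ∨ T   [De Morgan]
⇔ (¬T ∧ ¬¬(¬¬T ∨ R ∨ S) ∧ ¬P) ∨ T   [double negation]
⇔ (¬T ∧ (¬¬T ∨ R ∨ S) ∧ ¬P) ∨ T   [double negation]
⇔ (¬T ∧ (T ∨ R ∨ S) ∧ ¬P) ∨ T   [double negation]
⇔ (¬T ∧ T ∧ ¬P) ∨ (¬T ∧ R ∧ ¬P) ∨ (¬T ∧ S ∧ ¬P) ∨ T   [distribute ∧ over ∨]
⇔ (¬T ∧ R ∧ ¬P) ∨ (¬T ∧ S ∧ ¬P) ∨ T   [simplify]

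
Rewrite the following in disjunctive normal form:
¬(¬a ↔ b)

¬(¬a ↔ b)
≡ ¬((¬a → b) ∧ (b → ¬a))   — eliminate ↔
≡ ¬((¬¬a ∨ b) ∧ (b → ¬a))   — eliminate →
≡ ¬((¬¬a ∨ b) ∧ (¬b ∨ ¬a))   — eliminate →
≡ ¬(¬¬a ∨ b) ∨ ¬(¬b ∨ ¬a)   — De Morgan
≡ (¬¬¬a ∧ ¬b) ∨ ¬(¬b ∨ ¬a)   — De Morgan
≡ (¬a ∧ ¬b) ∨ ¬(¬b ∨ ¬a)   — double negation
≡ (¬a ∧ ¬b) ∨ (¬¬b ∧ ¬¬a)   — De Morgan
≡ (¬a ∧ ¬b) ∨ (b ∧ ¬¬a)   — double negation
≡ (¬a ∧ ¬b) ∨ (b ∧ a)   — double negation

(¬a ∧ ¬b) ∨ (b ∧ a)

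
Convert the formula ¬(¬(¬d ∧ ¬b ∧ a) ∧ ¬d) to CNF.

(¬b ∨ d) ∧ (a ∨ d)

¬(¬(¬d ∧ ¬b ∧ a) ∧ ¬d)
≡ ¬¬(¬d ∧ ¬b ∧ a) ∨ ¬¬d   — De Morgan
≡ (¬d ∧ ¬b ∧ a) ∨ ¬¬d   — double negation
≡ (¬d ∧ ¬b ∧ a) ∨ d   — double negation
≡ (¬d ∨ d) ∧ (¬b ∨ d) ∧ (a ∨ d)   — distribute ∨ over ∧
≡ (¬b ∨ d) ∧ (a ∨ d)   — simplify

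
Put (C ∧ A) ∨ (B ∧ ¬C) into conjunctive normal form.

(C ∧ A) ∨ (B ∧ ¬C)
≡ (C ∨ B) ∧ (C ∨ ¬C) ∧ (A ∨ B) ∧ (A ∨ ¬C)   — distribute ∨ over ∧
≡ (C ∨ B) ∧ (A ∨ B) ∧ (A ∨ ¬C)   — simplify

(C ∨ B) ∧ (A ∨ B) ∧ (A ∨ ¬C)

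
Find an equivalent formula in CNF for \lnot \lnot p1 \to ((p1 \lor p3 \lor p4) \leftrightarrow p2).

\lnot p1 \lor p2

\lnot \lnot p1 \to ((p1 \lor p3 \lor p4) \leftrightarrow p2)
⇔ \lnot \lnot \lnot p1 \lor ((p1 \lor p3 \lor p4) \leftrightarrow p2)
⇔ \lnot \lnot \lnot p1 \lor (((p1 \lor p3 \lor p4) \to p2) \land (p2 \to (p1 \lor p3 \lor p4)))
⇔ \lnot \lnot \lnot p1 \lor ((\lnot (p1 \lor p3 \lor p4) \lor p2) \land (p2 \to (p1 \lor p3 \lor p4)))
⇔ \lnot \lnot \lnot p1 \lor ((\lnot (p1 \lor p3 \lor p4) \lor p2) \land (\lnot p2 \lor p1 \lor p3 \lor p4))
⇔ \lnot p1 \lor ((\lnot (p1 \lor p3 \lor p4) \lor p2) \land (\lnot p2 \lor p1 \lor p3 \lor p4))
⇔ \lnot p1 \lor (((\lnot p1 \land \lnot p3 \land \lnot p4) \lor p2) \land (\lnot p2 \lor p1 \lor p3 \lor p4))
⇔ (\lnot p1 \lor \lnot p1 \lor p2) \land (\lnot p1 \lor \lnot p3 \lor p2) \land (\lnot p1 \lor \lnot p4 \lor p2) \land (\lnot p1 \lor \lnot p2 \lor p1 \lor p3 \lor p4)
⇔ \lnot p1 \lor p2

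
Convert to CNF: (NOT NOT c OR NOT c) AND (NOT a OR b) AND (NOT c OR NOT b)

(NOT a OR b) AND (NOT c OR NOT b)

(NOT NOT c OR NOT c) AND (NOT a OR b) AND (NOT c OR NOT b)
= (c OR NOT c) AND (NOT a OR b) AND (NOT c OR NOT b)   (double negation)
= (NOT a OR b) AND (NOT c OR NOT b)   (simplify)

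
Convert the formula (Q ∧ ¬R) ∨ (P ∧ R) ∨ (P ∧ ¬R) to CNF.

(Q ∨ P) ∧ (¬R ∨ P)

(Q ∧ ¬R) ∨ (P ∧ R) ∨ (P ∧ ¬R)
⇔ (Q ∨ P ∨ P) ∧ (Q ∨ P ∨ ¬R) ∧ (Q ∨ R ∨ P) ∧ (Q ∨ R ∨ ¬R) ∧ (¬R ∨ P ∨ P) ∧ (¬R ∨ P ∨ ¬R) ∧ (¬R ∨ R ∨ P) ∧ (¬R ∨ R ∨ ¬R)   [distribute ∨ over ∧]
⇔ (Q ∨ P) ∧ (¬R ∨ P)   [simplify]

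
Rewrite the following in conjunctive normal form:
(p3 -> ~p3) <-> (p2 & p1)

(p3 -> ~p3) <-> (p2 & p1)
= ((p3 -> ~p3) -> (p2 & p1)) & ((p2 & p1) -> (p3 -> ~p3))   — eliminate <->
= (~(p3 -> ~p3) | (p2 & p1)) & ((p2 & p1) -> (p3 -> ~p3))   — eliminate ->
= (~(~p3 | ~p3) | (p2 & p1)) & ((p2 & p1) -> (p3 -> ~p3))   — eliminate ->
= (~(~p3 | ~p3) | (p2 & p1)) & (~(p2 & p1) | (p3 -> ~p3))   — eliminate ->
= (~(~p3 | ~p3) | (p2 & p1)) & (~(p2 & p1) | ~p3 | ~p3)   — eliminate ->
= ((~~p3 & ~~p3) | (p2 & p1)) & (~(p2 & p1) | ~p3 | ~p3)   — De Morgan
= ((p3 & ~~p3) | (p2 & p1)) & (~(p2 & p1) | ~p3 | ~p3)   — double negation
= ((p3 & p3) | (p2 & p1)) & (~(p2 & p1) | ~p3 | ~p3)   — double negation
= ((p3 & p3) | (p2 & p1)) & (~p2 | ~p1 | ~p3 | ~p3)   — De Morgan
= (p3 | p2) & (p3 | p1) & (p3 | p2) & (p3 | p1) & (~p2 | ~p1 | ~p3 | ~p3)   — distribute | over &
= (p3 | p2) & (p3 | p1) & (~p2 | ~p1 | ~p3)   — simplify

(p3 | p2) & (p3 | p1) & (~p2 | ~p1 | ~p3)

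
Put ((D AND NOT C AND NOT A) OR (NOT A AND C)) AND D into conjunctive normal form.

NOT A AND D

((D AND NOT C AND NOT A) OR (NOT A AND C)) AND D
⇔ (D OR NOT A) AND (D OR C) AND (NOT C OR NOT A) AND (NOT C OR C) AND (NOT A OR NOT A) AND (NOT A OR C) AND D
⇔ NOT A AND D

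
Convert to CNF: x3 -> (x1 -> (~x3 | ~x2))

~x3 | ~x1 | ~x2

x3 -> (x1 -> (~x3 | ~x2))
≡ ~x3 | (x1 -> (~x3 | ~x2))   — eliminate ->
≡ ~x3 | ~x1 | ~x3 | ~x2   — eliminate ->
≡ ~x3 | ~x1 | ~x2   — simplify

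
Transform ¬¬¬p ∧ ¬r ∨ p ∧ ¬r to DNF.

¬¬¬p ∧ ¬r ∨ p ∧ ¬r
≡ ¬p ∧ ¬r ∨ p ∧ ¬r   (double negation)

¬p ∧ ¬r ∨ p ∧ ¬r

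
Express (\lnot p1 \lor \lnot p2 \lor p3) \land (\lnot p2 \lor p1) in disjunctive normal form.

\lnot p2 \lor (p3 \land p1)

(\lnot p1 \lor \lnot p2 \lor p3) \land (\lnot p2 \lor p1)
≡ (\lnot p1 \land \lnot p2) \lor (\lnot p1 \land p1) \lor (\lnot p2 \land \lnot p2) \lor (\lnot p2 \land p1) \lor (p3 \land \lnot p2) \lor (p3 \land p1)   [distribute \land over \lor]
≡ \lnot p2 \lor (p3 \land p1)   [simplify]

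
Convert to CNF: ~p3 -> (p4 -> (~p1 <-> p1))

(p3 | ~p4 | p1) & (p3 | ~p4 | ~p1)

~p3 -> (p4 -> (~p1 <-> p1))
⇔ ~~p3 | (p4 -> (~p1 <-> p1))   [eliminate ->]
⇔ ~~p3 | ~p4 | (~p1 <-> p1)   [eliminate ->]
⇔ ~~p3 | ~p4 | ((~p1 -> p1) & (p1 -> ~p1))   [eliminate <->]
⇔ ~~p3 | ~p4 | ((~~p1 | p1) & (p1 -> ~p1))   [eliminate ->]
⇔ ~~p3 | ~p4 | ((~~p1 | p1) & (~p1 | ~p1))   [eliminate ->]
⇔ p3 | ~p4 | ((~~p1 | p1) & (~p1 | ~p1))   [double negation]
⇔ p3 | ~p4 | ((p1 | p1) & (~p1 | ~p1))   [double negation]
⇔ (p3 | ~p4 | p1 | p1) & (p3 | ~p4 | ~p1 | ~p1)   [distribute | over &]
⇔ (p3 | ~p4 | p1) & (p3 | ~p4 | ~p1)   [simplify]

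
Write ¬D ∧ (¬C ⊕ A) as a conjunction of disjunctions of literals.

¬D ∧ (¬C ⊕ A)
= ¬D ∧ (¬C ∨ A) ∧ ¬(¬C ∧ A)   (expand ⊕)
= ¬D ∧ (¬C ∨ A) ∧ (¬¬C ∨ ¬A)   (De Morgan)
= ¬D ∧ (¬C ∨ A) ∧ (C ∨ ¬A)   (double negation)

¬D ∧ (¬C ∨ A) ∧ (C ∨ ¬A)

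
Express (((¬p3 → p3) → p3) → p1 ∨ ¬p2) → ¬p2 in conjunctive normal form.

¬p1 ∨ ¬p2

(((¬p3 → p3) → p3) → p1 ∨ ¬p2) → ¬p2
= ¬(((¬p3 → p3) → p3) → p1 ∨ ¬p2) ∨ ¬p2
= ¬(¬((¬p3 → p3) → p3) ∨ p1 ∨ ¬p2) ∨ ¬p2
= ¬(¬(¬(¬p3 → p3) ∨ p3) ∨ p1 ∨ ¬p2) ∨ ¬p2
= ¬(¬(¬(¬¬p3 ∨ p3) ∨ p3) ∨ p1 ∨ ¬p2) ∨ ¬p2
= ¬¬(¬(¬¬p3 ∨ p3) ∨ p3) ∧ ¬p1 ∧ ¬¬p2 ∨ ¬p2
= (¬(¬¬p3 ∨ p3) ∨ p3) ∧ ¬p1 ∧ ¬¬p2 ∨ ¬p2
= (¬¬¬p3 ∧ ¬p3 ∨ p3) ∧ ¬p1 ∧ ¬¬p2 ∨ ¬p2
= (¬p3 ∧ ¬p3 ∨ p3) ∧ ¬p1 ∧ ¬¬p2 ∨ ¬p2
= (¬p3 ∧ ¬p3 ∨ p3) ∧ ¬p1 ∧ p2 ∨ ¬p2
= (¬p3 ∨ p3 ∨ ¬p2) ∧ (¬p3 ∨ p3 ∨ ¬p2) ∧ (¬p1 ∨ ¬p2) ∧ (p2 ∨ ¬p2)
= ¬p1 ∨ ¬p2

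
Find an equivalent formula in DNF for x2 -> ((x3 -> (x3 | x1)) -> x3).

~x2 | x3

x2 -> ((x3 -> (x3 | x1)) -> x3)
⇔ ~x2 | ((x3 -> (x3 | x1)) -> x3)   [eliminate ->]
⇔ ~x2 | ~(x3 -> (x3 | x1)) | x3   [eliminate ->]
⇔ ~x2 | ~(~x3 | x3 | x1) | x3   [eliminate ->]
⇔ ~x2 | (~~x3 & ~x3 & ~x1) | x3   [De Morgan]
⇔ ~x2 | (x3 & ~x3 & ~x1) | x3   [double negation]
⇔ ~x2 | x3   [simplify]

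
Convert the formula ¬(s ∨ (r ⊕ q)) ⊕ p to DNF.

¬(s ∨ (r ⊕ q)) ⊕ p
⇔ (¬(s ∨ (r ⊕ q)) ∧ ¬p) ∨ (¬¬(s ∨ (r ⊕ q)) ∧ p)
⇔ (¬(s ∨ (r ∧ ¬q) ∨ (¬r ∧ q)) ∧ ¬p) ∨ (¬¬(s ∨ (r ⊕ q)) ∧ p)
⇔ (¬(s ∨ (r ∧ ¬q) ∨ (¬r ∧ q)) ∧ ¬p) ∨ (¬¬(s ∨ (r ∧ ¬q) ∨ (¬r ∧ q)) ∧ p)
⇔ (¬s ∧ ¬(r ∧ ¬q) ∧ ¬(¬r ∧ q) ∧ ¬p) ∨ (¬¬(s ∨ (r ∧ ¬q) ∨ (¬r ∧ q)) ∧ p)
⇔ (¬s ∧ (¬r ∨ ¬¬q) ∧ ¬(¬r ∧ q) ∧ ¬p) ∨ (¬¬(s ∨ (r ∧ ¬q) ∨ (¬r ∧ q)) ∧ p)
⇔ (¬s ∧ (¬r ∨ q) ∧ ¬(¬r ∧ q) ∧ ¬p) ∨ (¬¬(s ∨ (r ∧ ¬q) ∨ (¬r ∧ q)) ∧ p)
⇔ (¬s ∧ (¬r ∨ q) ∧ (¬¬r ∨ ¬q) ∧ ¬p) ∨ (¬¬(s ∨ (r ∧ ¬q) ∨ (¬r ∧ q)) ∧ p)
⇔ (¬s ∧ (¬r ∨ q) ∧ (r ∨ ¬q) ∧ ¬p) ∨ (¬¬(s ∨ (r ∧ ¬q) ∨ (¬r ∧ q)) ∧ p)
⇔ (¬s ∧ (¬r ∨ q) ∧ (r ∨ ¬q) ∧ ¬p) ∨ ((s ∨ (r ∧ ¬q) ∨ (¬r ∧ q)) ∧ p)
⇔ (¬s ∧ ¬r ∧ r ∧ ¬p) ∨ (¬s ∧ ¬r ∧ ¬q ∧ ¬p) ∨ (¬s ∧ q ∧ r ∧ ¬p) ∨ (¬s ∧ q ∧ ¬q ∧ ¬p) ∨ (s ∧ p) ∨ (r ∧ ¬q ∧ p) ∨ (¬r ∧ q ∧ p)
⇔ (¬s ∧ ¬r ∧ ¬q ∧ ¬p) ∨ (¬s ∧ q ∧ r ∧ ¬p) ∨ (s ∧ p) ∨ (r ∧ ¬q ∧ p) ∨ (¬r ∧ q ∧ p)

(¬s ∧ ¬r ∧ ¬q ∧ ¬p) ∨ (¬s ∧ q ∧ r ∧ ¬p) ∨ (s ∧ p) ∨ (r ∧ ¬q ∧ p) ∨ (¬r ∧ q ∧ p)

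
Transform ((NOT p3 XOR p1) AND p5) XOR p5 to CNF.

((NOT p3 XOR p1) AND p5) XOR p5
≡ (((NOT p3 XOR p1) AND p5) OR p5) AND NOT ((NOT p3 XOR p1) AND p5 AND p5)   (expand XOR)
≡ (((NOT p3 OR p1) AND NOT (NOT p3 AND p1) AND p5) OR p5) AND NOT ((NOT p3 XOR p1) AND p5 AND p5)   (expand XOR)
≡ (((NOT p3 OR p1) AND NOT (NOT p3 AND p1) AND p5) OR p5) AND NOT ((NOT p3 OR p1) AND NOT (NOT p3 AND p1) AND p5 AND p5)   (expand XOR)
≡ (((NOT p3 OR p1) AND (NOT NOT p3 OR NOT p1) AND p5) OR p5) AND NOT ((NOT p3 OR p1) AND NOT (NOT p3 AND p1) AND p5 AND p5)   (De Morgan)
≡ (((NOT p3 OR p1) AND (p3 OR NOT p1) AND p5) OR p5) AND NOT ((NOT p3 OR p1) AND NOT (NOT p3 AND p1) AND p5 AND p5)   (double negation)
≡ (((NOT p3 OR p1) AND (p3 OR NOT p1) AND p5) OR p5) AND (NOT (NOT p3 OR p1) OR NOT NOT (NOT p3 AND p1) OR NOT p5 OR NOT p5)   (De Morgan)
≡ (((NOT p3 OR p1) AND (p3 OR NOT p1) AND p5) OR p5) AND ((NOT NOT p3 AND NOT p1) OR NOT NOT (NOT p3 AND p1) OR NOT p5 OR NOT p5)   (De Morgan)
≡ (((NOT p3 OR p1) AND (p3 OR NOT p1) AND p5) OR p5) AND ((p3 AND NOT p1) OR NOT NOT (NOT p3 AND p1) OR NOT p5 OR NOT p5)   (double negation)
≡ (((NOT p3 OR p1) AND (p3 OR NOT p1) AND p5) OR p5) AND ((p3 AND NOT p1) OR (NOT p3 AND p1) OR NOT p5 OR NOT p5)   (double negation)
≡ (NOT p3 OR p1 OR p5) AND (p3 OR NOT p1 OR p5) AND (p5 OR p5) AND (p3 OR NOT p3 OR NOT p5 OR NOT p5) AND (p3 OR p1 OR NOT p5 OR NOT p5) AND (NOT p1 OR NOT p3 OR NOT p5 OR NOT p5) AND (NOT p1 OR p1 OR NOT p5 OR NOT p5)   (distribute OR over AND)
≡ p5 AND (p3 OR p1 OR NOT p5) AND (NOT p1 OR NOT p3 OR NOT p5)   (simplify)

p5 AND (p3 OR p1 OR NOT p5) AND (NOT p1 OR NOT p3 OR NOT p5)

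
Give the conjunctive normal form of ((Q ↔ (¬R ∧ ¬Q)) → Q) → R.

(¬Q ∨ R) ∧ (R ∨ Q)

((Q ↔ (¬R ∧ ¬Q)) → Q) → R
≡ ¬((Q ↔ (¬R ∧ ¬Q)) → Q) ∨ R
≡ ¬(¬(Q ↔ (¬R ∧ ¬Q)) ∨ Q) ∨ R
≡ ¬(¬((Q → (¬R ∧ ¬Q)) ∧ ((¬R ∧ ¬Q) → Q)) ∨ Q) ∨ R
≡ ¬(¬((¬Q ∨ (¬R ∧ ¬Q)) ∧ ((¬R ∧ ¬Q) → Q)) ∨ Q) ∨ R
≡ ¬(¬((¬Q ∨ (¬R ∧ ¬Q)) ∧ (¬(¬R ∧ ¬Q) ∨ Q)) ∨ Q) ∨ R
≡ (¬¬((¬Q ∨ (¬R ∧ ¬Q)) ∧ (¬(¬R ∧ ¬Q) ∨ Q)) ∧ ¬Q) ∨ R
≡ ((¬Q ∨ (¬R ∧ ¬Q)) ∧ (¬(¬R ∧ ¬Q) ∨ Q) ∧ ¬Q) ∨ R
≡ ((¬Q ∨ (¬R ∧ ¬Q)) ∧ (¬¬R ∨ ¬¬Q ∨ Q) ∧ ¬Q) ∨ R
≡ ((¬Q ∨ (¬R ∧ ¬Q)) ∧ (R ∨ ¬¬Q ∨ Q) ∧ ¬Q) ∨ R
≡ ((¬Q ∨ (¬R ∧ ¬Q)) ∧ (R ∨ Q ∨ Q) ∧ ¬Q) ∨ R
≡ (¬Q ∨ ¬R ∨ R) ∧ (¬Q ∨ ¬Q ∨ R) ∧ (R ∨ Q ∨ Q ∨ R) ∧ (¬Q ∨ R)
≡ (¬Q ∨ R) ∧ (R ∨ Q)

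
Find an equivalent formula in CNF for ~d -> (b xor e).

(d | b | e) & (d | ~b | ~e)

~d -> (b xor e)
≡ ~~d | (b xor e)   [eliminate ->]
≡ ~~d | ((b | e) & ~(b & e))   [expand xor]
≡ d | ((b | e) & ~(b & e))   [double negation]
≡ d | ((b | e) & (~b | ~e))   [De Morgan]
≡ (d | b | e) & (d | ~b | ~e)   [distribute | over &]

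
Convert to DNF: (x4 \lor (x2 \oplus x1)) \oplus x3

(x4 \land \lnot x3) \lor (x2 \land \lnot x1 \land \lnot x3) \lor (\lnot x2 \land x1 \land \lnot x3) \lor (\lnot x4 \land \lnot x2 \land \lnot x1 \land x3) \lor (\lnot x4 \land x1 \land x2 \land x3)

(x4 \lor (x2 \oplus x1)) \oplus x3
≡ ((x4 \lor (x2 \oplus x1)) \land \lnot x3) \lor (\lnot (x4 \lor (x2 \oplus x1)) \land x3)   [expand \oplus]
≡ ((x4 \lor (x2 \land \lnot x1) \lor (\lnot x2 \land x1)) \land \lnot x3) \lor (\lnot (x4 \lor (x2 \oplus x1)) \land x3)   [expand \oplus]
≡ ((x4 \lor (x2 \land \lnot x1) \lor (\lnot x2 \land x1)) \land \lnot x3) \lor (\lnot (x4 \lor (x2 \land \lnot x1) \lor (\lnot x2 \land x1)) \land x3)   [expand \oplus]
≡ ((x4 \lor (x2 \land \lnot x1) \lor (\lnot x2 \land x1)) \land \lnot x3) \lor (\lnot x4 \land \lnot (x2 \land \lnot x1) \land \lnot (\lnot x2 \land x1) \land x3)   [De Morgan]
≡ ((x4 \lor (x2 \land \lnot x1) \lor (\lnot x2 \land x1)) \land \lnot x3) \lor (\lnot x4 \land (\lnot x2 \lor \lnot \lnot x1) \land \lnot (\lnot x2 \land x1) \land x3)   [De Morgan]
≡ ((x4 \lor (x2 \land \lnot x1) \lor (\lnot x2 \land x1)) \land \lnot x3) \lor (\lnot x4 \land (\lnot x2 \lor x1) \land \lnot (\lnot x2 \land x1) \land x3)   [double negation]
≡ ((x4 \lor (x2 \land \lnot x1) \lor (\lnot x2 \land x1)) \land \lnot x3) \lor (\lnot x4 \land (\lnot x2 \lor x1) \land (\lnot \lnot x2 \lor \lnot x1) \land x3)   [De Morgan]
≡ ((x4 \lor (x2 \land \lnot x1) \lor (\lnot x2 \land x1)) \land \lnot x3) \lor (\lnot x4 \land (\lnot x2 \lor x1) \land (x2 \lor \lnot x1) \land x3)   [double negation]
≡ (x4 \land \lnot x3) \lor (x2 \land \lnot x1 \land \lnot x3) \lor (\lnot x2 \land x1 \land \lnot x3) \lor (\lnot x4 \land \lnot x2 \land x2 \land x3) \lor (\lnot x4 \land \lnot x2 \land \lnot x1 \land x3) \lor (\lnot x4 \land x1 \land x2 \land x3) \lor (\lnot x4 \land x1 \land \lnot x1 \land x3)   [distribute \land over \lor]
≡ (x4 \land \lnot x3) \lor (x2 \land \lnot x1 \land \lnot x3) \lor (\lnot x2 \land x1 \land \lnot x3) \lor (\lnot x4 \land \lnot x2 \land \lnot x1 \land x3) \lor (\lnot x4 \land x1 \land x2 \land x3)   [simplify]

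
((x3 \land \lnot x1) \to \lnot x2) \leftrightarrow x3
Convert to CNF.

x3 \land (\lnot x3 \lor x1 \lor \lnot x2)

((x3 \land \lnot x1) \to \lnot x2) \leftrightarrow x3
≡ (((x3 \land \lnot x1) \to \lnot x2) \to x3) \land (x3 \to ((x3 \land \lnot x1) \to \lnot x2))   [eliminate \leftrightarrow]
≡ (\lnot ((x3 \land \lnot x1) \to \lnot x2) \lor x3) \land (x3 \to ((x3 \land \lnot x1) \to \lnot x2))   [eliminate \to]
≡ (\lnot (\lnot (x3 \land \lnot x1) \lor \lnot x2) \lor x3) \land (x3 \to ((x3 \land \lnot x1) \to \lnot x2))   [eliminate \to]
≡ (\lnot (\lnot (x3 \land \lnot x1) \lor \lnot x2) \lor x3) \land (\lnot x3 \lor ((x3 \land \lnot x1) \to \lnot x2))   [eliminate \to]
≡ (\lnot (\lnot (x3 \land \lnot x1) \lor \lnot x2) \lor x3) \land (\lnot x3 \lor \lnot (x3 \land \lnot x1) \lor \lnot x2)   [eliminate \to]
≡ ((\lnot \lnot (x3 \land \lnot x1) \land \lnot \lnot x2) \lor x3) \land (\lnot x3 \lor \lnot (x3 \land \lnot x1) \lor \lnot x2)   [De Morgan]
≡ ((x3 \land \lnot x1 \land \lnot \lnot x2) \lor x3) \land (\lnot x3 \lor \lnot (x3 \land \lnot x1) \lor \lnot x2)   [double negation]
≡ ((x3 \land \lnot x1 \land x2) \lor x3) \land (\lnot x3 \lor \lnot (x3 \land \lnot x1) \lor \lnot x2)   [double negation]
≡ ((x3 \land \lnot x1 \land x2) \lor x3) \land (\lnot x3 \lor \lnot x3 \lor \lnot \lnot x1 \lor \lnot x2)   [De Morgan]
≡ ((x3 \land \lnot x1 \land x2) \lor x3) \land (\lnot x3 \lor \lnot x3 \lor x1 \lor \lnot x2)   [double negation]
≡ (x3 \lor x3) \land (\lnot x1 \lor x3) \land (x2 \lor x3) \land (\lnot x3 \lor \lnot x3 \lor x1 \lor \lnot x2)   [distribute \lor over \land]
≡ x3 \land (\lnot x3 \lor x1 \lor \lnot x2)   [simplify]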